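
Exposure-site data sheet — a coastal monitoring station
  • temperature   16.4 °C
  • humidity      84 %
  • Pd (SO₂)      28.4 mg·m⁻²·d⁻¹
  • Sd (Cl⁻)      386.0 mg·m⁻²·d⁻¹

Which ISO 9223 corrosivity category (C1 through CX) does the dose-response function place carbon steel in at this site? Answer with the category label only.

carbon steel: T>10 °C ⇒ hinge -0.054·(16.4−10) = -0.3456
  Pd branch = 1.77·Pd^0.52·e^(0.02·RH+f) = 38.3 μm/a
  Sd branch = 0.102·Sd^0.62·e^(0.033·RH+0.04·T) = 126.2 μm/a
  r_corr = 38.3 + 126.2 = 164.5 μm/a
164 μm/a falls in (80, 200] for carbon steel → category C5

C5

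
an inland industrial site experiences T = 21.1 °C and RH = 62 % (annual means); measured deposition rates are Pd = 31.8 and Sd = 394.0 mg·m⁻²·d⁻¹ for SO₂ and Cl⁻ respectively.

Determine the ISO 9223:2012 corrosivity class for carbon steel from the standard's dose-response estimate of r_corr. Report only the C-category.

C5

carbon steel: temperature factor f = -0.054·(11.1) = -0.5994
  Pd branch = 1.77·Pd^0.52·e^(0.02·RH+f) = 20.3 μm/a
  Sd branch = 0.102·Sd^0.62·e^(0.033·RH+0.04·T) = 74.63 μm/a
  r_corr = 20.3 + 74.63 = 94.93 μm/a
94.9 μm/a falls in (80, 200] for carbon steel → category C5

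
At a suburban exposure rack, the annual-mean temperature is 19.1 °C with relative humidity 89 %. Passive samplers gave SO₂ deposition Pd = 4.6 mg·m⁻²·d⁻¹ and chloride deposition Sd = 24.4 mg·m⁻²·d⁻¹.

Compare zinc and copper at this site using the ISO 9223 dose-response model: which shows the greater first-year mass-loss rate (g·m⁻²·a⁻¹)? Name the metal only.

zinc: f(T) = -0.071·(T−10) [T>10 °C] = -0.6461
  Pd branch = 0.0129·Pd^0.44·e^(0.046·RH+f) = 0.7936 μm/a
  Sd branch = 0.0175·Sd^0.57·e^(0.008·RH+0.085·T) = 1.117 μm/a
  sum: 0.7936 + 1.117 → r_corr = 1.911 μm/a
  mass loss = 1.911 μm/a × 7.14 g/cm³ = 13.64 g·m⁻²·a⁻¹
copper: f(T) = -0.080·(T−10) [T>10 °C] = -0.7280
  Pd branch = 0.0053·Pd^0.26·e^(0.059·RH+f) = 0.726 μm/a
  Sd branch = 0.01025·Sd^0.27·e^(0.036·RH+0.049·T) = 1.525 μm/a
  sum: 0.726 + 1.525 → r_corr = 2.251 μm/a
  mass loss = 2.251 μm/a × 8.96 g/cm³ = 20.17 g·m⁻²·a⁻¹
Ordering by g·m⁻²·a⁻¹: copper (20.2) > zinc (13.6)

copper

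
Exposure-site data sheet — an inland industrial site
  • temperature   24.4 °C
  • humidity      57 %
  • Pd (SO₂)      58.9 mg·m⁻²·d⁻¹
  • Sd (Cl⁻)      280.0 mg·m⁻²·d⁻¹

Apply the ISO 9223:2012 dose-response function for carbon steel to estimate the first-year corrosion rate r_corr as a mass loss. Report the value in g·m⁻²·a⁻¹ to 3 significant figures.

r_corr = 625 g·m⁻²·a⁻¹

carbon steel: f(T) = -0.054·(T−10) [T>10 °C] = -0.7776
  SO₂ term: 1.77·58.9^0.52·exp(0.02·57-0.7776) = 21.17
  Cl⁻ term: 0.102·280.0^0.62·exp(0.033·57+0.04·24.4) = 58.43
  r_corr = 21.17 + 58.43 = 79.6 μm/a
Convert to mass loss: 79.6 μm/a × 7.85 g/cm³ = 624.9 g·m⁻²·a⁻¹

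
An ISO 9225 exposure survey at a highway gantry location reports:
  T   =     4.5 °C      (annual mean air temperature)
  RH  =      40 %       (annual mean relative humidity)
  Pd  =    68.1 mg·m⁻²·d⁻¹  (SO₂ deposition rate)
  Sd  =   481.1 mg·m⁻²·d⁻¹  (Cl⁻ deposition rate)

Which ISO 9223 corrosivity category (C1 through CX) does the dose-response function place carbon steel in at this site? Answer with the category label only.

carbon steel: f(T) = +0.150·(T−10) [T≤10 °C] = -0.8250
  Pd branch = 1.77·Pd^0.52·e^(0.02·RH+f) = 15.5 μm/a
  Sd branch = 0.102·Sd^0.62·e^(0.033·RH+0.04·T) = 21.04 μm/a
  r_corr = 15.5 + 21.04 = 36.54 μm/a
ISO 9223 Table 2 (carbon steel): 25 < 36.5 ≤ 50 μm/a ⇒ C3

C3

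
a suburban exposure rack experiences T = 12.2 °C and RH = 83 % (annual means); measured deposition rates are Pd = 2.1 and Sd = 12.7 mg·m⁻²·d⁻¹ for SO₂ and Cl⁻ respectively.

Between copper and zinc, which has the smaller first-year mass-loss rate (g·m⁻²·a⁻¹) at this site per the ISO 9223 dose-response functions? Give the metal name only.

copper: f(T) = -0.080·(T−10) [T>10 °C] = -0.1760
  Pd branch = 0.0053·Pd^0.26·e^(0.059·RH+f) = 0.7217 μm/a
  Cl⁻ term: 0.01025·12.7^0.27·exp(0.036·83+0.049·12.2) = 0.7346
  sum: 0.7217 + 0.7346 → r_corr = 1.456 μm/a
  mass loss = 1.456 μm/a × 8.96 g/cm³ = 13.05 g·m⁻²·a⁻¹
zinc: T>10 °C ⇒ hinge -0.071·(12.2−10) = -0.1562
  SO₂ term: 0.0129·2.1^0.44·exp(0.046·83-0.1562) = 0.6961
  Cl⁻ term: 0.0175·12.7^0.57·exp(0.008·83+0.085·12.2) = 0.4083
  r_corr = 0.6961 + 0.4083 = 1.104 μm/a
  mass loss = 1.104 μm/a × 7.14 g/cm³ = 7.885 g·m⁻²·a⁻¹
Ordering by g·m⁻²·a⁻¹: copper (13) > zinc (7.89)

zinc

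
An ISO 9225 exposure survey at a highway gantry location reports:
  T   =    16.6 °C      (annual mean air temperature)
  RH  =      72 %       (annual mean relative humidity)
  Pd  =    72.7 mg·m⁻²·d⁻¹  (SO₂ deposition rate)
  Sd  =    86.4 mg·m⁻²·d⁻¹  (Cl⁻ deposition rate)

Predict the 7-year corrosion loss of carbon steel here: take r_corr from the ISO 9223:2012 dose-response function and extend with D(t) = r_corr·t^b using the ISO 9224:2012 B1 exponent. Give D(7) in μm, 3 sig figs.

carbon steel: temperature factor f = -0.054·(6.6) = -0.3564
  Pd branch = 1.77·Pd^0.52·e^(0.02·RH+f) = 48.59 μm/a
  Cl⁻ term: 0.102·86.4^0.62·exp(0.033·72+0.04·16.6) = 33.84
  r_corr = 48.59 + 33.84 = 82.44 μm/a
ISO 9224: D(t) = r_corr · t^b with b = 0.523 (carbon steel, B1)
  D(7) = 82.44 × 7^0.523 = 82.44 × 2.767 = 228.1 μm

D(7) = 228 μm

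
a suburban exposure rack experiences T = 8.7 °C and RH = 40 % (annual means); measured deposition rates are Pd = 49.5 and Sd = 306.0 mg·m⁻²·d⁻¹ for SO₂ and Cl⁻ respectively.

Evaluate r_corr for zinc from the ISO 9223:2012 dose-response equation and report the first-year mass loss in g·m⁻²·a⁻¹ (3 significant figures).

r_corr = 12.5 g·m⁻²·a⁻¹

zinc: f(T) = +0.038·(T−10) [T≤10 °C] = -0.0494
  sulphur-dioxide contribution → 0.4304 μm/a
  chloride contribution → 1.318 μm/a
  ⇒ r_corr(zinc) = 1.749 μm/a
Convert to mass loss: 1.749 μm/a × 7.14 g/cm³ = 12.49 g·m⁻²·a⁻¹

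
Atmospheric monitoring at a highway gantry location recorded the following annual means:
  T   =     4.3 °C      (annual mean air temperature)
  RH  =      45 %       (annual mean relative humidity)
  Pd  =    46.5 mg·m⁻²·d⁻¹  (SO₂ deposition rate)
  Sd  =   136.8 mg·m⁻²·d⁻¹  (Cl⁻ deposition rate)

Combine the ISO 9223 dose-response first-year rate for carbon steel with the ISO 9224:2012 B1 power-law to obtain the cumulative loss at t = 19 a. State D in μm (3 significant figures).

D(19) = 116 μm

carbon steel: f(T) = +0.150·(T−10) [T≤10 °C] = -0.8550
  Pd branch = 1.77·Pd^0.52·e^(0.02·RH+f) = 13.63 μm/a
  Sd branch = 0.102·Sd^0.62·e^(0.033·RH+0.04·T) = 11.29 μm/a
  r_corr = 13.63 + 11.29 = 24.92 μm/a
Power-law: D(19) = r_corr · 19^0.523
  D(19) = 24.92 × 19^0.523 = 24.92 × 4.664 = 116.2 μm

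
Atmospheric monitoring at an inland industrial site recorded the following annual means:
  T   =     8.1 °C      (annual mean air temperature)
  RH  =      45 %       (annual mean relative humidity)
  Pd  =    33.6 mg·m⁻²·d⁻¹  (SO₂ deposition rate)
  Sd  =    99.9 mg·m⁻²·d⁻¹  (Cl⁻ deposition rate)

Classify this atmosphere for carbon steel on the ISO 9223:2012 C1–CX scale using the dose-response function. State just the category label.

C3

carbon steel: temperature factor f = +0.150·(-1.9) = -0.2850
  sulphur-dioxide contribution → 20.36 μm/a
  chloride contribution → 10.81 μm/a
  ⇒ r_corr(carbon steel) = 31.17 μm/a
ISO 9223 Table 2 (carbon steel): 25 < 31.2 ≤ 50 μm/a ⇒ C3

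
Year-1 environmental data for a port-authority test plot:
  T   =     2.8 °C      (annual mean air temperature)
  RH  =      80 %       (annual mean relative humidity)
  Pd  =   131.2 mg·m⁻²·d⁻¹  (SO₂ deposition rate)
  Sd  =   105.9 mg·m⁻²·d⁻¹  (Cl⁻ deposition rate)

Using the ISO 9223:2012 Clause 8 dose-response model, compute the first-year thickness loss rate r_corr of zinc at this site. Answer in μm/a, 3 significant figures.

r_corr = 3.93 μm/a

zinc: temperature factor f = +0.038·(-7.2) = -0.2736
  SO₂ term: 0.0129·131.2^0.44·exp(0.046·80-0.2736) = 3.326
  Cl⁻ term: 0.0175·105.9^0.57·exp(0.008·80+0.085·2.8) = 0.6005
  sum: 3.326 + 0.6005 → r_corr = 3.926 μm/a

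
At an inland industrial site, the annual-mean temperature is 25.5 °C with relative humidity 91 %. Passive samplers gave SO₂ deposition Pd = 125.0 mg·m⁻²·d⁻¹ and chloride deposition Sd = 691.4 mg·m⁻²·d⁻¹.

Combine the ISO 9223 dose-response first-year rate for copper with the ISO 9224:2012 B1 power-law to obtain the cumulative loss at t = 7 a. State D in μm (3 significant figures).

copper: T>10 °C ⇒ hinge -0.080·(25.5−10) = -1.2400
  Pd branch = 0.0053·Pd^0.26·e^(0.059·RH+f) = 1.155 μm/a
  Cl⁻ term: 0.01025·691.4^0.27·exp(0.036·91+0.049·25.5) = 5.532
  r_corr = 1.155 + 5.532 = 6.687 μm/a
Power-law: D(7) = r_corr · 7^0.667
  D(7) = 6.687 × 7^0.667 = 6.687 × 3.662 = 24.49 μm

D(7) = 24.5 μm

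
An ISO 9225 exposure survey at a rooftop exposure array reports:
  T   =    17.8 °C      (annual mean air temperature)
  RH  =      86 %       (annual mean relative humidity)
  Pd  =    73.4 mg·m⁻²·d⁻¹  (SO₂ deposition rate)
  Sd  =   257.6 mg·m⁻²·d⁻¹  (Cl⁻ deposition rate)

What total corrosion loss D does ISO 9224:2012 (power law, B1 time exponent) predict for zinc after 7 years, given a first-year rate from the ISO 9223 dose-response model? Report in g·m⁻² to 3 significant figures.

D(7) = 219 g·m⁻²

zinc: temperature factor f = -0.071·(7.8) = -0.5538
  SO₂ term: 0.0129·73.4^0.44·exp(0.046·86-0.5538) = 2.565
  Sd branch = 0.0175·Sd^0.57·e^(0.008·RH+0.085·T) = 3.742 μm/a
  r_corr = 2.565 + 3.742 = 6.307 μm/a
Long-term exponent b (ISO 9224 Table 2, B1) = 0.813
  D(7) = 6.307 × 7^0.813 = 6.307 × 4.865 = 30.68 μm
  Mass loss = 30.68 μm × 7.14 g/cm³ = 219.1 g·m⁻²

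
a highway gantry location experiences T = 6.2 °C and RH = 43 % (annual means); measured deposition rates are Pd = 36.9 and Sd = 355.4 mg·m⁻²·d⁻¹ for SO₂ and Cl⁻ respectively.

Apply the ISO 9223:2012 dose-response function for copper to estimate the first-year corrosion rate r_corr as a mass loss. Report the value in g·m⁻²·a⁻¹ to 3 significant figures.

copper: T≤10 °C ⇒ hinge +0.126·(6.2−10) = -0.4788
  sulphur-dioxide contribution → 0.1061 μm/a
  chloride contribution → 0.3189 μm/a
  total first-year rate 0.425 μm/a
Convert to mass loss: 0.425 μm/a × 8.96 g/cm³ = 3.808 g·m⁻²·a⁻¹

r_corr = 3.81 g·m⁻²·a⁻¹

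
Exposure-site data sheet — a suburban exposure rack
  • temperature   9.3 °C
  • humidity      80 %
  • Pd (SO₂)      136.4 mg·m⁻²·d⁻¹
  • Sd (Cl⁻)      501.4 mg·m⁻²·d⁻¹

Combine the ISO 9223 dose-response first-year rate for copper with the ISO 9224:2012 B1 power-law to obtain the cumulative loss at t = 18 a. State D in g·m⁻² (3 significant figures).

copper: temperature factor f = +0.126·(-0.7) = -0.0882
  Pd branch = 0.0053·Pd^0.26·e^(0.059·RH+f) = 1.954 μm/a
  Sd branch = 0.01025·Sd^0.27·e^(0.036·RH+0.049·T) = 1.543 μm/a
  sum: 1.954 + 1.543 → r_corr = 3.497 μm/a
ISO 9224: D(t) = r_corr · t^b with b = 0.667 (copper, B1)
  D(18) = 3.497 × 18^0.667 = 3.497 × 6.875 = 24.04 μm
  Mass loss = 24.04 μm × 8.96 g/cm³ = 215.4 g·m⁻²

D(18) = 215 g·m⁻²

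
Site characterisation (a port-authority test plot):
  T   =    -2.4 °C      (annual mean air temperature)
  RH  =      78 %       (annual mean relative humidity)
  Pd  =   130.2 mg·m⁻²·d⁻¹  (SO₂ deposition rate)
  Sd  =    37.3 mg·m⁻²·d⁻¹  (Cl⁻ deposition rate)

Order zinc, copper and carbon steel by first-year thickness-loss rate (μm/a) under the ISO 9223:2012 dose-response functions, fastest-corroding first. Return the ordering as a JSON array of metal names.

["carbon steel", "zinc", "copper"]

zinc: T≤10 °C ⇒ hinge +0.038·(-2.4−10) = -0.4712
  SO₂ term: 0.0129·130.2^0.44·exp(0.046·78-0.4712) = 2.481
  Cl⁻ term: 0.0175·37.3^0.57·exp(0.008·78+0.085·-2.4) = 0.2096
  sum: 2.481 + 0.2096 → r_corr = 2.691 μm/a
copper: f(T) = +0.126·(T−10) [T≤10 °C] = -1.5624
  SO₂ term: 0.0053·130.2^0.26·exp(0.059·78-1.5624) = 0.3928
  Cl⁻ term: 0.01025·37.3^0.27·exp(0.036·78+0.049·-2.4) = 0.4013
  r_corr = 0.3928 + 0.4013 = 0.7941 μm/a
carbon steel: T≤10 °C ⇒ hinge +0.150·(-2.4−10) = -1.8600
  SO₂ term: 1.77·130.2^0.52·exp(0.02·78-1.8600) = 16.49
  Sd branch = 0.102·Sd^0.62·e^(0.033·RH+0.04·T) = 11.46 μm/a
  sum: 16.49 + 11.46 → r_corr = 27.95 μm/a
Ordering by μm/a: carbon steel (28) > zinc (2.69) > copper (0.794)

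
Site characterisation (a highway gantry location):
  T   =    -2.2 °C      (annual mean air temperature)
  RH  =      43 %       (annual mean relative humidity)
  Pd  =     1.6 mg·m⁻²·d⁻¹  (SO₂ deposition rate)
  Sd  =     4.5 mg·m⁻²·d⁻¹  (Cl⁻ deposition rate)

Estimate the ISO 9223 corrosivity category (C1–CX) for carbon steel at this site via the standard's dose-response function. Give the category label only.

C2

carbon steel: temperature factor f = +0.150·(-12.2) = -1.8300
  Pd branch = 1.77·Pd^0.52·e^(0.02·RH+f) = 0.8567 μm/a
  Cl⁻ term: 0.102·4.5^0.62·exp(0.033·43+0.04·-2.2) = 0.9809
  r_corr = 0.8567 + 0.9809 = 1.838 μm/a
1.84 μm/a falls in (1.3, 25] for carbon steel → category C2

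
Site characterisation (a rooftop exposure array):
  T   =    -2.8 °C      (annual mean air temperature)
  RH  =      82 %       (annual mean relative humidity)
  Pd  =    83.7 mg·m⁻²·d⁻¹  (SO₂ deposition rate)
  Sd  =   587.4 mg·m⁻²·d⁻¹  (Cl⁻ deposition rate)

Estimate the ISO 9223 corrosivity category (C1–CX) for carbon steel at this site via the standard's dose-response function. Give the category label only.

C5

carbon steel: T≤10 °C ⇒ hinge +0.150·(-2.8−10) = -1.9200
  Pd branch = 1.77·Pd^0.52·e^(0.02·RH+f) = 13.37 μm/a
  Cl⁻ term: 0.102·587.4^0.62·exp(0.033·82+0.04·-2.8) = 71.1
  r_corr = 13.37 + 71.1 = 84.48 μm/a
Category bounds: 80…200 μm/a bracket r_corr ⇒ C5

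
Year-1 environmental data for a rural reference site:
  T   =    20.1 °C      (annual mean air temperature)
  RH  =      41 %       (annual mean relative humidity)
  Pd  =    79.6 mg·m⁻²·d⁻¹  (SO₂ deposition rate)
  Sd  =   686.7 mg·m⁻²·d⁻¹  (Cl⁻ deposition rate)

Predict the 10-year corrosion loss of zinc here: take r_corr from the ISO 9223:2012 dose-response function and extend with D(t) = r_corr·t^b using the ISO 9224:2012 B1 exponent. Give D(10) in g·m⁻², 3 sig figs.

D(10) = 271 g·m⁻²

zinc: T>10 °C ⇒ hinge -0.071·(20.1−10) = -0.7171
  Pd branch = 0.0129·Pd^0.44·e^(0.046·RH+f) = 0.2849 μm/a
  Sd branch = 0.0175·Sd^0.57·e^(0.008·RH+0.085·T) = 5.552 μm/a
  r_corr = 0.2849 + 5.552 = 5.837 μm/a
ISO 9224: D(t) = r_corr · t^b with b = 0.813 (zinc, B1)
  D(10) = 5.837 × 10^0.813 = 5.837 × 6.501 = 37.95 μm
  Mass loss = 37.95 μm × 7.14 g/cm³ = 270.9 g·m⁻²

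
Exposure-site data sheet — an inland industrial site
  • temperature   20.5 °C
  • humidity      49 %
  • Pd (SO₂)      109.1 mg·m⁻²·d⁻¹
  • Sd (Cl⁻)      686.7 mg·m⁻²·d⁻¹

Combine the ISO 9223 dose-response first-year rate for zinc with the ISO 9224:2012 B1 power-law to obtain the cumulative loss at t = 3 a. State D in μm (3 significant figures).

D(3) = 16.1 μm

zinc: f(T) = -0.071·(T−10) [T>10 °C] = -0.7455
  sulphur-dioxide contribution → 0.4596 μm/a
  chloride contribution → 6.123 μm/a
  ⇒ r_corr(zinc) = 6.583 μm/a
Long-term exponent b (ISO 9224 Table 2, B1) = 0.813
  D(3) = 6.583 × 3^0.813 = 6.583 × 2.443 = 16.08 μm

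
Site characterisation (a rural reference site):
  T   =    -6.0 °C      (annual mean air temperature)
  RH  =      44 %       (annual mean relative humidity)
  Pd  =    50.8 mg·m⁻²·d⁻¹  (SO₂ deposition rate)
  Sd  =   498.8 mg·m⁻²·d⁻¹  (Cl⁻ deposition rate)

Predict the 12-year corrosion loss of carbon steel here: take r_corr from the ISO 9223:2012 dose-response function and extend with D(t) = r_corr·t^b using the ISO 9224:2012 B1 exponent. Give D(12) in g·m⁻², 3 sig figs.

carbon steel: temperature factor f = +0.150·(-16.0) = -2.4000
  sulphur-dioxide contribution → 2.985 μm/a
  chloride contribution → 16.13 μm/a
  total first-year rate 19.12 μm/a
Power-law: D(12) = r_corr · 12^0.523
  D(12) = 19.12 × 12^0.523 = 19.12 × 3.668 = 70.12 μm
  Mass loss = 70.12 μm × 7.85 g/cm³ = 550.4 g·m⁻²

D(12) = 550 g·m⁻²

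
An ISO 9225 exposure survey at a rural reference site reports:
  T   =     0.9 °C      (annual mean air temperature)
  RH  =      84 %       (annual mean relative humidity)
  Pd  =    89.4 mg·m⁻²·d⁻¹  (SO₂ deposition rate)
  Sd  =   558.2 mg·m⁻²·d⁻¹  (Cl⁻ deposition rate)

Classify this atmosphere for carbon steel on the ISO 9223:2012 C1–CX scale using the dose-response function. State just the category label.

carbon steel: f(T) = +0.150·(T−10) [T≤10 °C] = -1.3650
  sulphur-dioxide contribution → 25.09 μm/a
  chloride contribution → 85.33 μm/a
  total first-year rate 110.4 μm/a
Category bounds: 80…200 μm/a bracket r_corr ⇒ C5

C5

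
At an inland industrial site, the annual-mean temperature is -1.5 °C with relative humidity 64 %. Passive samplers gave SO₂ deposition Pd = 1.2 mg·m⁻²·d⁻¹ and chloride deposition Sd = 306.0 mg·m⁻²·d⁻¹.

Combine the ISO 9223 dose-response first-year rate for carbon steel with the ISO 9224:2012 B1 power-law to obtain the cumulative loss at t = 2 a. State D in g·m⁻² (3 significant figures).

carbon steel: T≤10 °C ⇒ hinge +0.150·(-1.5−10) = -1.7250
  sulphur-dioxide contribution → 1.247 μm/a
  chloride contribution → 27.6 μm/a
  total first-year rate 28.85 μm/a
Power-law: D(2) = r_corr · 2^0.523
  D(2) = 28.85 × 2^0.523 = 28.85 × 1.437 = 41.45 μm
  Mass loss = 41.45 μm × 7.85 g/cm³ = 325.4 g·m⁻²

D(2) = 325 g·m⁻²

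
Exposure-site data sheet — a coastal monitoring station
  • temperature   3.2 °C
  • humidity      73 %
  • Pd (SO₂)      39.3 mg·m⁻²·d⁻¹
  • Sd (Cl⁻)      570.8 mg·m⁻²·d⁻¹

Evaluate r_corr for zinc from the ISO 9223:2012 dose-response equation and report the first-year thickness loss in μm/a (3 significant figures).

zinc: temperature factor f = +0.038·(-6.8) = -0.2584
  sulphur-dioxide contribution → 1.44 μm/a
  chloride contribution → 1.535 μm/a
  total first-year rate 2.974 μm/a

r_corr = 2.97 μm/a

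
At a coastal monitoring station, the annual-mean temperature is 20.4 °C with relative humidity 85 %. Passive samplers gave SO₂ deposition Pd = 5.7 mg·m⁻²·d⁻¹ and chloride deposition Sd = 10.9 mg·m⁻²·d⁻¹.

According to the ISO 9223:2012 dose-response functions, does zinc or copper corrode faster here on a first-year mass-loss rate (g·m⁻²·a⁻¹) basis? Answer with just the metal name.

copper

zinc: T>10 °C ⇒ hinge -0.071·(20.4−10) = -0.7384
  sulphur-dioxide contribution → 0.6616 μm/a
  chloride contribution → 0.7634 μm/a
  total first-year rate 1.425 μm/a
  mass loss = 1.425 μm/a × 7.14 g/cm³ = 10.17 g·m⁻²·a⁻¹
copper: temperature factor f = -0.080·(10.4) = -0.8320
  sulphur-dioxide contribution → 0.5463 μm/a
  chloride contribution → 1.132 μm/a
  total first-year rate 1.678 μm/a
  mass loss = 1.678 μm/a × 8.96 g/cm³ = 15.04 g·m⁻²·a⁻¹
Ordering by g·m⁻²·a⁻¹: copper (15) > zinc (10.2)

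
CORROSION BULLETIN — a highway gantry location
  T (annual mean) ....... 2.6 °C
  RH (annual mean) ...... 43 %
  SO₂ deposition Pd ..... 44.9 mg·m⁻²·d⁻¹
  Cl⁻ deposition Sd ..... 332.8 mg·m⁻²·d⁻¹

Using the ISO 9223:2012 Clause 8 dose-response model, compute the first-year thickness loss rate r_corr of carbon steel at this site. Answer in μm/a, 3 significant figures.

carbon steel: T≤10 °C ⇒ hinge +0.150·(2.6−10) = -1.1100
  Pd branch = 1.77·Pd^0.52·e^(0.02·RH+f) = 9.967 μm/a
  Cl⁻ term: 0.102·332.8^0.62·exp(0.033·43+0.04·2.6) = 17.13
  r_corr = 9.967 + 17.13 = 27.1 μm/a

r_corr = 27.1 μm/a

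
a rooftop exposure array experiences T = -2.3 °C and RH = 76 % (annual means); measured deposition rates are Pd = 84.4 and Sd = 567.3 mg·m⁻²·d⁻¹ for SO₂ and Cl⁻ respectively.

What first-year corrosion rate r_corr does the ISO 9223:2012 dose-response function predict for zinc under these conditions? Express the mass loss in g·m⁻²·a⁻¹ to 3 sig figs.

zinc: temperature factor f = +0.038·(-12.3) = -0.4674
  SO₂ term: 0.0129·84.4^0.44·exp(0.046·76-0.4674) = 1.877
  Cl⁻ term: 0.0175·567.3^0.57·exp(0.008·76+0.085·-2.3) = 0.9814
  r_corr = 1.877 + 0.9814 = 2.859 μm/a
Convert to mass loss: 2.859 μm/a × 7.14 g/cm³ = 20.41 g·m⁻²·a⁻¹

r_corr = 20.4 g·m⁻²·a⁻¹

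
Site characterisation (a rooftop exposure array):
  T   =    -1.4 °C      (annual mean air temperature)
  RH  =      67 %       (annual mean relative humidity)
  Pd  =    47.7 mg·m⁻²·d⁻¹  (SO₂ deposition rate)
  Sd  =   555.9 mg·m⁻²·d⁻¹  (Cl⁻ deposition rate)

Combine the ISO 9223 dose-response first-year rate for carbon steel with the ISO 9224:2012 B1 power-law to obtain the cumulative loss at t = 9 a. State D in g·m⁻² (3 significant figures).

carbon steel: f(T) = +0.150·(T−10) [T≤10 °C] = -1.7100
  SO₂ term: 1.77·47.7^0.52·exp(0.02·67-1.7100) = 9.122
  Cl⁻ term: 0.102·555.9^0.62·exp(0.033·67+0.04·-1.4) = 44.3
  r_corr = 9.122 + 44.3 = 53.42 μm/a
ISO 9224: D(t) = r_corr · t^b with b = 0.523 (carbon steel, B1)
  D(9) = 53.42 × 9^0.523 = 53.42 × 3.156 = 168.6 μm
  Mass loss = 168.6 μm × 7.85 g/cm³ = 1323 g·m⁻²

D(9) = 1.32e+03 g·m⁻²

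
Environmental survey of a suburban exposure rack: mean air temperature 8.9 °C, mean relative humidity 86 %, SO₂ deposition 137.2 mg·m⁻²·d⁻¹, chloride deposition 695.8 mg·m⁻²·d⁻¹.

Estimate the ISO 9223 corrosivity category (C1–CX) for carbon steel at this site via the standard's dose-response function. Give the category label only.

carbon steel: f(T) = +0.150·(T−10) [T≤10 °C] = -0.1650
  Pd branch = 1.77·Pd^0.52·e^(0.02·RH+f) = 108.3 μm/a
  Sd branch = 0.102·Sd^0.62·e^(0.033·RH+0.04·T) = 143.9 μm/a
  sum: 108.3 + 143.9 → r_corr = 252.2 μm/a
252 μm/a falls in (200, 700] for carbon steel → category CX

CX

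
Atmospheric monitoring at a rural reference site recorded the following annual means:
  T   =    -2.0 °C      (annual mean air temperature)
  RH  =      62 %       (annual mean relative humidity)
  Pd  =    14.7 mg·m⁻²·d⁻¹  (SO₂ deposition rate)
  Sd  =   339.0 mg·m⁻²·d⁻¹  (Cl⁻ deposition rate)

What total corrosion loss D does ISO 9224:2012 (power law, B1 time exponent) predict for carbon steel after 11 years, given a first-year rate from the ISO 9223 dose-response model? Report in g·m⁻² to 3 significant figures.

D(11) = 855 g·m⁻²

carbon steel: f(T) = +0.150·(T−10) [T≤10 °C] = -1.8000
  sulphur-dioxide contribution → 4.09 μm/a
  chloride contribution → 26.99 μm/a
  ⇒ r_corr(carbon steel) = 31.08 μm/a
Power-law: D(11) = r_corr · 11^0.523
  D(11) = 31.08 × 11^0.523 = 31.08 × 3.505 = 108.9 μm
  Mass loss = 108.9 μm × 7.85 g/cm³ = 855 g·m⁻²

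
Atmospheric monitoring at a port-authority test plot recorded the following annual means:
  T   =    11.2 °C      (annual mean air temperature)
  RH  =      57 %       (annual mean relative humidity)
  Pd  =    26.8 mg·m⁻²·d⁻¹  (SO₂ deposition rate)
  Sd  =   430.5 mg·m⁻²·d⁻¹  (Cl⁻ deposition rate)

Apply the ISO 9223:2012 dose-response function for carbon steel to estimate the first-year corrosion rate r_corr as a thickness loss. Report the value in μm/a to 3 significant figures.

carbon steel: temperature factor f = -0.054·(1.2) = -0.0648
  sulphur-dioxide contribution → 28.68 μm/a
  chloride contribution → 44.99 μm/a
  total first-year rate 73.67 μm/a

r_corr = 73.7 μm/a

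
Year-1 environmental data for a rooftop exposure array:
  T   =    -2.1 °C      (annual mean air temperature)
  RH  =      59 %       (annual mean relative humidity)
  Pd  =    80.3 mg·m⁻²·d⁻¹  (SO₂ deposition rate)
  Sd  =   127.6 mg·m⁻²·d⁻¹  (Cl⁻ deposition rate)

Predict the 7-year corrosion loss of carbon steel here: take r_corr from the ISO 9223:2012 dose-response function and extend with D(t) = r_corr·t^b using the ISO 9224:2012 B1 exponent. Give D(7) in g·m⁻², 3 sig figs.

carbon steel: T≤10 °C ⇒ hinge +0.150·(-2.1−10) = -1.8150
  Pd branch = 1.77·Pd^0.52·e^(0.02·RH+f) = 9.176 μm/a
  Sd branch = 0.102·Sd^0.62·e^(0.033·RH+0.04·T) = 13.28 μm/a
  sum: 9.176 + 13.28 → r_corr = 22.46 μm/a
Power-law: D(7) = r_corr · 7^0.523
  D(7) = 22.46 × 7^0.523 = 22.46 × 2.767 = 62.14 μm
  Mass loss = 62.14 μm × 7.85 g/cm³ = 487.8 g·m⁻²

D(7) = 488 g·m⁻²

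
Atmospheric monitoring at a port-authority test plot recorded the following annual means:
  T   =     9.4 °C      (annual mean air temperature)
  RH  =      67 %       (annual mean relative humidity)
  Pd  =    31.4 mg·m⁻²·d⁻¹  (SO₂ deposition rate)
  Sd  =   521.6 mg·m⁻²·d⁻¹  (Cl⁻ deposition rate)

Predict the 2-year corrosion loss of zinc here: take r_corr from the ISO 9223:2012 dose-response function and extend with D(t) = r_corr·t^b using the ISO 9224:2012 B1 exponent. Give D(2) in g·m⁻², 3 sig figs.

D(2) = 45.2 g·m⁻²

zinc: T≤10 °C ⇒ hinge +0.038·(9.4−10) = -0.0228
  SO₂ term: 0.0129·31.4^0.44·exp(0.046·67-0.0228) = 1.253
  Cl⁻ term: 0.0175·521.6^0.57·exp(0.008·67+0.085·9.4) = 2.353
  sum: 1.253 + 2.353 → r_corr = 3.606 μm/a
ISO 9224: D(t) = r_corr · t^b with b = 0.813 (zinc, B1)
  D(2) = 3.606 × 2^0.813 = 3.606 × 1.757 = 6.335 μm
  Mass loss = 6.335 μm × 7.14 g/cm³ = 45.23 g·m⁻²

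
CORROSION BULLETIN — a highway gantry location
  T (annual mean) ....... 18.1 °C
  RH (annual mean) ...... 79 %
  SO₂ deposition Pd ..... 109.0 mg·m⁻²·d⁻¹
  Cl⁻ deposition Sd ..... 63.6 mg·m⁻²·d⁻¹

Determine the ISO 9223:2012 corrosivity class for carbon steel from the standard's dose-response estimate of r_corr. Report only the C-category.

C5

carbon steel: f(T) = -0.054·(T−10) [T>10 °C] = -0.4374
  sulphur-dioxide contribution → 63.63 μm/a
  chloride contribution → 37.44 μm/a
  total first-year rate 101.1 μm/a
Category bounds: 80…200 μm/a bracket r_corr ⇒ C5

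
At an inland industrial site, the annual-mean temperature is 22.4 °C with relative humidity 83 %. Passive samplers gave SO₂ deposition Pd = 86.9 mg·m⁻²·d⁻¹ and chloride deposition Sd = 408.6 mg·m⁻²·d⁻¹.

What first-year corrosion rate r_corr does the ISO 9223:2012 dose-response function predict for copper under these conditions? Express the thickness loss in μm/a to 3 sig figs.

r_corr = 3.93 μm/a

copper: temperature factor f = -0.080·(12.4) = -0.9920
  Pd branch = 0.0053·Pd^0.26·e^(0.059·RH+f) = 0.8401 μm/a
  Cl⁻ term: 0.01025·408.6^0.27·exp(0.036·83+0.049·22.4) = 3.091
  r_corr = 0.8401 + 3.091 = 3.931 μm/a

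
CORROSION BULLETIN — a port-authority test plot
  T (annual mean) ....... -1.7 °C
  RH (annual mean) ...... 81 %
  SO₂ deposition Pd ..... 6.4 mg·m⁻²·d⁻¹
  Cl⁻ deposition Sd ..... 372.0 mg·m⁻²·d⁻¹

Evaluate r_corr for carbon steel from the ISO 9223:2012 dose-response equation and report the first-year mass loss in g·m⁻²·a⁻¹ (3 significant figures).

carbon steel: T≤10 °C ⇒ hinge +0.150·(-1.7−10) = -1.7550
  sulphur-dioxide contribution → 4.06 μm/a
  chloride contribution → 54.16 μm/a
  ⇒ r_corr(carbon steel) = 58.22 μm/a
Convert to mass loss: 58.22 μm/a × 7.85 g/cm³ = 457 g·m⁻²·a⁻¹

r_corr = 457 g·m⁻²·a⁻¹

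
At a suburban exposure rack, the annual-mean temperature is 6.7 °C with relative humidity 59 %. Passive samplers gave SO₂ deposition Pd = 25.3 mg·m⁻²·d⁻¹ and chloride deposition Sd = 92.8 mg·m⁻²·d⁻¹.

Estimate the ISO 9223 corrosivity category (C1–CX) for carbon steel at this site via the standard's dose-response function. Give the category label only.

C3

carbon steel: f(T) = +0.150·(T−10) [T≤10 °C] = -0.4950
  Pd branch = 1.77·Pd^0.52·e^(0.02·RH+f) = 18.84 μm/a
  Cl⁻ term: 0.102·92.8^0.62·exp(0.033·59+0.04·6.7) = 15.5
  r_corr = 18.84 + 15.5 = 34.34 μm/a
ISO 9223 Table 2 (carbon steel): 25 < 34.3 ≤ 50 μm/a ⇒ C3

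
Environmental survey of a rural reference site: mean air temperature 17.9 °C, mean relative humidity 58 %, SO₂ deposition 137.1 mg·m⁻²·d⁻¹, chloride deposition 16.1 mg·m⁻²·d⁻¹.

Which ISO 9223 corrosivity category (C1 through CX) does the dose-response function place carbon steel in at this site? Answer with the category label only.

C4

carbon steel: temperature factor f = -0.054·(7.9) = -0.4266
  Pd branch = 1.77·Pd^0.52·e^(0.02·RH+f) = 47.62 μm/a
  Sd branch = 0.102·Sd^0.62·e^(0.033·RH+0.04·T) = 7.926 μm/a
  sum: 47.62 + 7.926 → r_corr = 55.54 μm/a
ISO 9223 Table 2 (carbon steel): 50 < 55.5 ≤ 80 μm/a ⇒ C4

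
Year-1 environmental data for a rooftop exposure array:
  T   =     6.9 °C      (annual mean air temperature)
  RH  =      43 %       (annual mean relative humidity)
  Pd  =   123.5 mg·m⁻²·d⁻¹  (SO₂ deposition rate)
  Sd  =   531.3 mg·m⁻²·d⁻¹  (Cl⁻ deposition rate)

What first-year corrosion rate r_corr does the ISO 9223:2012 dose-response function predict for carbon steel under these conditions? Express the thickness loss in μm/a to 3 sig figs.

r_corr = 59.3 μm/a

carbon steel: T≤10 °C ⇒ hinge +0.150·(6.9−10) = -0.4650
  Pd branch = 1.77·Pd^0.52·e^(0.02·RH+f) = 32.15 μm/a
  Sd branch = 0.102·Sd^0.62·e^(0.033·RH+0.04·T) = 27.19 μm/a
  r_corr = 32.15 + 27.19 = 59.34 μm/a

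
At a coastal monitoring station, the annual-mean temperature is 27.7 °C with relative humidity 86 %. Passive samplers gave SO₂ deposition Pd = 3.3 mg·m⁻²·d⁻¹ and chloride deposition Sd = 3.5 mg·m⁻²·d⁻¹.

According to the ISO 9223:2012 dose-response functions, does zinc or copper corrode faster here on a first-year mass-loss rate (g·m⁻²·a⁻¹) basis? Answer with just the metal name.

copper

zinc: T>10 °C ⇒ hinge -0.071·(27.7−10) = -1.2567
  SO₂ term: 0.0129·3.3^0.44·exp(0.046·86-1.2567) = 0.3244
  Cl⁻ term: 0.0175·3.5^0.57·exp(0.008·86+0.085·27.7) = 0.749
  r_corr = 0.3244 + 0.749 = 1.073 μm/a
  mass loss = 1.073 μm/a × 7.14 g/cm³ = 7.664 g·m⁻²·a⁻¹
copper: T>10 °C ⇒ hinge -0.080·(27.7−10) = -1.4160
  SO₂ term: 0.0053·3.3^0.26·exp(0.059·86-1.4160) = 0.2804
  Cl⁻ term: 0.01025·3.5^0.27·exp(0.036·86+0.049·27.7) = 1.235
  sum: 0.2804 + 1.235 → r_corr = 1.515 μm/a
  mass loss = 1.515 μm/a × 8.96 g/cm³ = 13.58 g·m⁻²·a⁻¹
Ordering by g·m⁻²·a⁻¹: copper (13.6) > zinc (7.66)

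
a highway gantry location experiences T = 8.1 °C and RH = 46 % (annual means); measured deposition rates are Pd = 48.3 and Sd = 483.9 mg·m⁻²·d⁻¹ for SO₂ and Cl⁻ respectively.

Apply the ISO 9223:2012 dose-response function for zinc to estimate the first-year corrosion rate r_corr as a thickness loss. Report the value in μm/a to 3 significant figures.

r_corr = 2.26 μm/a

zinc: T≤10 °C ⇒ hinge +0.038·(8.1−10) = -0.0722
  sulphur-dioxide contribution → 0.5485 μm/a
  chloride contribution → 1.707 μm/a
  total first-year rate 2.255 μm/a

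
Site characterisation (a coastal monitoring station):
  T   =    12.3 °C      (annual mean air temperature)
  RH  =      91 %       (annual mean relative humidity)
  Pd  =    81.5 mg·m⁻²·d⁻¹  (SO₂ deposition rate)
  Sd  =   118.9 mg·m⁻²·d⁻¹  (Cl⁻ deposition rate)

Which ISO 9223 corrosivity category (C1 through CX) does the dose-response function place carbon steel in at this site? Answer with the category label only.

carbon steel: T>10 °C ⇒ hinge -0.054·(12.3−10) = -0.1242
  sulphur-dioxide contribution → 95.12 μm/a
  chloride contribution → 65.02 μm/a
  ⇒ r_corr(carbon steel) = 160.1 μm/a
ISO 9223 Table 2 (carbon steel): 80 < 160 ≤ 200 μm/a ⇒ C5

C5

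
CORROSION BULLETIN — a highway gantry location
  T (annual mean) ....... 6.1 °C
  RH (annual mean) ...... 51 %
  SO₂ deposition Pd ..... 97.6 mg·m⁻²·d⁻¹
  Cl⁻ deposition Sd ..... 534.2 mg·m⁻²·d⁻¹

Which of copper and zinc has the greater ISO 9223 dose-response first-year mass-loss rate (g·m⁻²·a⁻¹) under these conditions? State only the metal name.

copper: T≤10 °C ⇒ hinge +0.126·(6.1−10) = -0.4914
  SO₂ term: 0.0053·97.6^0.26·exp(0.059·51-0.4914) = 0.2162
  Sd branch = 0.01025·Sd^0.27·e^(0.036·RH+0.049·T) = 0.4725 μm/a
  r_corr = 0.2162 + 0.4725 = 0.6887 μm/a
  mass loss = 0.6887 μm/a × 8.96 g/cm³ = 6.171 g·m⁻²·a⁻¹
zinc: temperature factor f = +0.038·(-3.9) = -0.1482
  SO₂ term: 0.0129·97.6^0.44·exp(0.046·51-0.1482) = 0.8718
  Sd branch = 0.0175·Sd^0.57·e^(0.008·RH+0.085·T) = 1.586 μm/a
  sum: 0.8718 + 1.586 → r_corr = 2.457 μm/a
  mass loss = 2.457 μm/a × 7.14 g/cm³ = 17.55 g·m⁻²·a⁻¹
Ordering by g·m⁻²·a⁻¹: zinc (17.5) > copper (6.17)

zinc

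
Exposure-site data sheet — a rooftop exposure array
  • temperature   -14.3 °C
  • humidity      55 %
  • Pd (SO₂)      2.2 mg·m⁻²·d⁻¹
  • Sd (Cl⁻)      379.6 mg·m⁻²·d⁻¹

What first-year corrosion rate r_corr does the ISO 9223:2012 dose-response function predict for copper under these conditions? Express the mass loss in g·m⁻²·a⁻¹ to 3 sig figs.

r_corr = 1.71 g·m⁻²·a⁻¹

copper: temperature factor f = +0.126·(-24.3) = -3.0618
  Pd branch = 0.0053·Pd^0.26·e^(0.059·RH+f) = 0.007814 μm/a
  Cl⁻ term: 0.01025·379.6^0.27·exp(0.036·55+0.049·-14.3) = 0.1831
  sum: 0.007814 + 0.1831 → r_corr = 0.1909 μm/a
Convert to mass loss: 0.1909 μm/a × 8.96 g/cm³ = 1.711 g·m⁻²·a⁻¹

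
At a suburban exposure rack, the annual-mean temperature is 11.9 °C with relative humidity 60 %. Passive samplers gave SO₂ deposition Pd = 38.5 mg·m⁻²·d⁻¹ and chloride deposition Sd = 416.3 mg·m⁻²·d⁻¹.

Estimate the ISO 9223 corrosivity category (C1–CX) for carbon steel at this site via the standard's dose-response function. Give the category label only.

C5

carbon steel: T>10 °C ⇒ hinge -0.054·(11.9−10) = -0.1026
  sulphur-dioxide contribution → 35.4 μm/a
  chloride contribution → 50.03 μm/a
  ⇒ r_corr(carbon steel) = 85.43 μm/a
85.4 μm/a falls in (80, 200] for carbon steel → category C5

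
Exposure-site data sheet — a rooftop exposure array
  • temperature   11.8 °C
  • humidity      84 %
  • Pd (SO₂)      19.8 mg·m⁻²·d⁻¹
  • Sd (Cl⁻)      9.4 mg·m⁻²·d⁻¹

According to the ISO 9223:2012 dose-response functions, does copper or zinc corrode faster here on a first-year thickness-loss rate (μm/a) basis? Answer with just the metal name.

copper: f(T) = -0.080·(T−10) [T>10 °C] = -0.1440
  Pd branch = 0.0053·Pd^0.26·e^(0.059·RH+f) = 1.417 μm/a
  Sd branch = 0.01025·Sd^0.27·e^(0.036·RH+0.049·T) = 0.6885 μm/a
  sum: 1.417 + 0.6885 → r_corr = 2.105 μm/a
zinc: T>10 °C ⇒ hinge -0.071·(11.8−10) = -0.1278
  Pd branch = 0.0129·Pd^0.44·e^(0.046·RH+f) = 2.012 μm/a
  Cl⁻ term: 0.0175·9.4^0.57·exp(0.008·84+0.085·11.8) = 0.3351
  r_corr = 2.012 + 0.3351 = 2.348 μm/a
Ordering by μm/a: zinc (2.35) > copper (2.11)

zinc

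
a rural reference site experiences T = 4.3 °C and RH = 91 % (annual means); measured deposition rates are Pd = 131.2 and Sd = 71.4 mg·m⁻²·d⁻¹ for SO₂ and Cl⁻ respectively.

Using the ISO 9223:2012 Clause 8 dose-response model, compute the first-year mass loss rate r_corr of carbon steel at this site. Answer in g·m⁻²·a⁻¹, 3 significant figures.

carbon steel: f(T) = +0.150·(T−10) [T≤10 °C] = -0.8550
  SO₂ term: 1.77·131.2^0.52·exp(0.02·91-0.8550) = 58.67
  Cl⁻ term: 0.102·71.4^0.62·exp(0.033·91+0.04·4.3) = 34.42
  r_corr = 58.67 + 34.42 = 93.08 μm/a
Convert to mass loss: 93.08 μm/a × 7.85 g/cm³ = 730.7 g·m⁻²·a⁻¹

r_corr = 731 g·m⁻²·a⁻¹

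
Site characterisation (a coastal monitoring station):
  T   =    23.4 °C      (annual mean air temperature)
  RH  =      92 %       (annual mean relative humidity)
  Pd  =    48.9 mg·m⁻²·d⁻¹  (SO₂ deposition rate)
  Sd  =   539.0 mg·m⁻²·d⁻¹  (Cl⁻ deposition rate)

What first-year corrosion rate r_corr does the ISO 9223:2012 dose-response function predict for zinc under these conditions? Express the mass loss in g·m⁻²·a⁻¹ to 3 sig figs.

zinc: f(T) = -0.071·(T−10) [T>10 °C] = -0.9514
  sulphur-dioxide contribution → 1.899 μm/a
  chloride contribution → 9.627 μm/a
  total first-year rate 11.53 μm/a
Convert to mass loss: 11.53 μm/a × 7.14 g/cm³ = 82.3 g·m⁻²·a⁻¹

r_corr = 82.3 g·m⁻²·a⁻¹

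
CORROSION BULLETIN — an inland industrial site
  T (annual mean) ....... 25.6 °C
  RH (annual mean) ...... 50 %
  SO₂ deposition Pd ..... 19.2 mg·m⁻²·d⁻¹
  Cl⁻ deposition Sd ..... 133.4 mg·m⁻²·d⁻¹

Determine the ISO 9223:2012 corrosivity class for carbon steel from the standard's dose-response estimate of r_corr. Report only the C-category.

carbon steel: T>10 °C ⇒ hinge -0.054·(25.6−10) = -0.8424
  Pd branch = 1.77·Pd^0.52·e^(0.02·RH+f) = 9.632 μm/a
  Cl⁻ term: 0.102·133.4^0.62·exp(0.033·50+0.04·25.6) = 30.73
  sum: 9.632 + 30.73 → r_corr = 40.36 μm/a
ISO 9223 Table 2 (carbon steel): 25 < 40.4 ≤ 50 μm/a ⇒ C3

C3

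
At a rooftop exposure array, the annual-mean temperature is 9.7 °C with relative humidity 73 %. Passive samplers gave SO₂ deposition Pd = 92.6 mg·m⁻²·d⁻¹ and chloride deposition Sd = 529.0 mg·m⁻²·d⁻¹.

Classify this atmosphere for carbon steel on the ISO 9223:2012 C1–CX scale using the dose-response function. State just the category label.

carbon steel: temperature factor f = +0.150·(-0.3) = -0.0450
  Pd branch = 1.77·Pd^0.52·e^(0.02·RH+f) = 76.76 μm/a
  Cl⁻ term: 0.102·529.0^0.62·exp(0.033·73+0.04·9.7) = 81.63
  sum: 76.76 + 81.63 → r_corr = 158.4 μm/a
ISO 9223 Table 2 (carbon steel): 80 < 158 ≤ 200 μm/a ⇒ C5

C5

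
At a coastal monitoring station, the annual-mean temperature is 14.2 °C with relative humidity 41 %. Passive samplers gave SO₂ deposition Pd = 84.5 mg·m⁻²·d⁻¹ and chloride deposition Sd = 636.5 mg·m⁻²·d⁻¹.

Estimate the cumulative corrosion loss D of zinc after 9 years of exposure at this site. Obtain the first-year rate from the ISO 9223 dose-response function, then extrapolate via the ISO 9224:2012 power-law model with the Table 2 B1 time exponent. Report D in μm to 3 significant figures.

zinc: temperature factor f = -0.071·(4.2) = -0.2982
  Pd branch = 0.0129·Pd^0.44·e^(0.046·RH+f) = 0.4446 μm/a
  Cl⁻ term: 0.0175·636.5^0.57·exp(0.008·41+0.085·14.2) = 3.22
  sum: 0.4446 + 3.22 → r_corr = 3.665 μm/a
ISO 9224: D(t) = r_corr · t^b with b = 0.813 (zinc, B1)
  D(9) = 3.665 × 9^0.813 = 3.665 × 5.968 = 21.87 μm

D(9) = 21.9 μm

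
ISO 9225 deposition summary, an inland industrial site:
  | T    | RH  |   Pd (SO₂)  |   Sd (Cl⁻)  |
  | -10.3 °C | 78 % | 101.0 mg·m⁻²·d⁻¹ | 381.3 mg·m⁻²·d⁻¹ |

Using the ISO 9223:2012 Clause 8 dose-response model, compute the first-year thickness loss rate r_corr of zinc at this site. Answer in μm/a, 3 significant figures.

r_corr = 2.05 μm/a

zinc: f(T) = +0.038·(T−10) [T≤10 °C] = -0.7714
  sulphur-dioxide contribution → 1.643 μm/a
  chloride contribution → 0.4028 μm/a
  ⇒ r_corr(zinc) = 2.046 μm/a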